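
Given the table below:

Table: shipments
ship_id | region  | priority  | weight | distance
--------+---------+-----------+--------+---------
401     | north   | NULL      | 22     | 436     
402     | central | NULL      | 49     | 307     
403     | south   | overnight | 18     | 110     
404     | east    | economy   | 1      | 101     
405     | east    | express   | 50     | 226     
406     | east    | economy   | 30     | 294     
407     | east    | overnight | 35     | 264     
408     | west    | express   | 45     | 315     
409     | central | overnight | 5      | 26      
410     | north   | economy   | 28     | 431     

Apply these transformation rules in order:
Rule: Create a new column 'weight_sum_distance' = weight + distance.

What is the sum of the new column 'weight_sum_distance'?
2793

Step 1: For each record, compute weight + distance
Example calculations:
  22 + 436 = 458
  49 + 307 = 356
  18 + 110 = 128
  ...
Step 2: Sum all derived values
Step 3: Total = 2793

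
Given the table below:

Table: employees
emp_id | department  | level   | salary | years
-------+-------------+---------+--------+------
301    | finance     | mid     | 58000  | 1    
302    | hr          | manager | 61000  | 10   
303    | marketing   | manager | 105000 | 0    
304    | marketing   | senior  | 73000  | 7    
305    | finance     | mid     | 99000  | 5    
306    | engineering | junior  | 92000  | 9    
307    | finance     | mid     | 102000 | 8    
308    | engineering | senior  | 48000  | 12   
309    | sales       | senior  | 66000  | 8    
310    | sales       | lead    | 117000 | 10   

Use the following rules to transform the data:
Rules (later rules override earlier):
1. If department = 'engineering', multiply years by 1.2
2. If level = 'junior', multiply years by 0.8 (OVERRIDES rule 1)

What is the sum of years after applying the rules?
70.6

Step 1: Rule 2 takes priority for records with level = 'junior'
  - 1 records: 9 × 0.8 = 7.2
Step 2: Rule 1 applies to remaining records with department = 'engineering'
  - 1 records: 12 × 1.2 = 14.4
Step 3: Other records unchanged: 49
Step 4: Final sum = 7.2 + 14.4 + 49 = 70.6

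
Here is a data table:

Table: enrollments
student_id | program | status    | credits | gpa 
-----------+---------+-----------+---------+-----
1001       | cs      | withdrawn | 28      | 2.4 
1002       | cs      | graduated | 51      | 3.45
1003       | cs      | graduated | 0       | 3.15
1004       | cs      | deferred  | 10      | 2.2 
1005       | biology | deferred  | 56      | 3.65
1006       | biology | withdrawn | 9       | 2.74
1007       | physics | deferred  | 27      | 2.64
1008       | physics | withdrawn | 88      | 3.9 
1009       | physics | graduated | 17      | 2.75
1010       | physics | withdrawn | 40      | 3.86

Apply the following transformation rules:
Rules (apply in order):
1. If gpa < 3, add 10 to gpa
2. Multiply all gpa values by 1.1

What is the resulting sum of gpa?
88.81

Step 1: Apply Rule 1 - Add 10 to records with gpa < 3
  - 5 records affected: 12.73 + (5 × 10) = 62.73
  - Unaffected records: 18.01
  - Sum after Rule 1: 80.74
Step 2: Apply Rule 2 - Multiply all by 1.1
  - 80.74 × 1.1 = 88.81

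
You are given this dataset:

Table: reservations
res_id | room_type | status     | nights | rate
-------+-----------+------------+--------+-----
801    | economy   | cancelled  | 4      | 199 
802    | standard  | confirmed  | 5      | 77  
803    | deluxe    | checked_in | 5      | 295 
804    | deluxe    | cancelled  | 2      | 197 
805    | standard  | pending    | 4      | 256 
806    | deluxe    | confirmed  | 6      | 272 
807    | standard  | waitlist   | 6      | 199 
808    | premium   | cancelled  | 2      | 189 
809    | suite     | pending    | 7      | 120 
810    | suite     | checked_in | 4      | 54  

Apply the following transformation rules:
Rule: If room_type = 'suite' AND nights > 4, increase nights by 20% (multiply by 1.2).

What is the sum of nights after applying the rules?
46.4

Step 1: Find records where room_type = 'suite' AND nights > 4
Step 2: 1 records match, summing to 7
Step 3: After multiplier: 7 × 1.2 = 8.4
Step 4: Unaffected records sum: 38
Step 5: Final sum = 8.4 + 38 = 46.4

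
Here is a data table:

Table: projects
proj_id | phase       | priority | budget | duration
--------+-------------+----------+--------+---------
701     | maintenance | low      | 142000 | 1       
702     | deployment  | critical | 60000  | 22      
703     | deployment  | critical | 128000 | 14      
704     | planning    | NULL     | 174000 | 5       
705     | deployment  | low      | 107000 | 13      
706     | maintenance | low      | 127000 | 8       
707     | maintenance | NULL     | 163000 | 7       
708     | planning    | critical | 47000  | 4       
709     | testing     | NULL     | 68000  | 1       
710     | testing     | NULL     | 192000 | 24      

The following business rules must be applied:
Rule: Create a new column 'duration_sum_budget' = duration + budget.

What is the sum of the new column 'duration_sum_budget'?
1208099

Step 1: For each record, compute duration + budget
Example calculations:
  1 + 142000 = 142001
  22 + 60000 = 60022
  14 + 128000 = 128014
  ...
Step 2: Sum all derived values
Step 3: Total = 1208099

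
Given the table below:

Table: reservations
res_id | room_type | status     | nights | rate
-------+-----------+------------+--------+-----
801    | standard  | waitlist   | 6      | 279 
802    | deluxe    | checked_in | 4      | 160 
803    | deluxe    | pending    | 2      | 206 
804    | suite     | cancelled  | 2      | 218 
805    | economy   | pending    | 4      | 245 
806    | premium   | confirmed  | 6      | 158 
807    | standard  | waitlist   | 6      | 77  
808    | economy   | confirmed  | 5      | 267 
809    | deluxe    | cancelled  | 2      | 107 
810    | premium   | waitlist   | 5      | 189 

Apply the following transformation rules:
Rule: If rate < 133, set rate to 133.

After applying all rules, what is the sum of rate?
1988

Step 1: 2 records have rate < 133
Step 2: These records originally summed to 184
Step 3: After setting to minimum: 2 × 133 = 266
Step 4: Unaffected records sum: 1722
Step 5: Final sum = 266 + 1722 = 1988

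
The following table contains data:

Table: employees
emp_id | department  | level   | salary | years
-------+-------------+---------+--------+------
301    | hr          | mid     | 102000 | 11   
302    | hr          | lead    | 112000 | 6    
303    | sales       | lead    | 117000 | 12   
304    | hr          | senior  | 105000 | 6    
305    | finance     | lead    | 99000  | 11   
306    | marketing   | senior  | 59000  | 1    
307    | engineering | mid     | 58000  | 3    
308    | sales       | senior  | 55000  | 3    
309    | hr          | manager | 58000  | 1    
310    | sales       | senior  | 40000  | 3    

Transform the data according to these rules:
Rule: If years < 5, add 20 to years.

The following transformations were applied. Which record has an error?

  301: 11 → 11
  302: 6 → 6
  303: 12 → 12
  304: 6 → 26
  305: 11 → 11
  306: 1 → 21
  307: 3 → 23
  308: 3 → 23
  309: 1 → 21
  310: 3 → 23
Record 304 has an error. The correct transformed value should be 6, not 26.

Step 1: Check each record against the rule
Step 2: Record 304 has years = 6
Step 3: Since 6 >= 5, the bonus should not have been applied
Step 4: Correct value = 6, but claimed value = 26
Conclusion: Record 304 has the error.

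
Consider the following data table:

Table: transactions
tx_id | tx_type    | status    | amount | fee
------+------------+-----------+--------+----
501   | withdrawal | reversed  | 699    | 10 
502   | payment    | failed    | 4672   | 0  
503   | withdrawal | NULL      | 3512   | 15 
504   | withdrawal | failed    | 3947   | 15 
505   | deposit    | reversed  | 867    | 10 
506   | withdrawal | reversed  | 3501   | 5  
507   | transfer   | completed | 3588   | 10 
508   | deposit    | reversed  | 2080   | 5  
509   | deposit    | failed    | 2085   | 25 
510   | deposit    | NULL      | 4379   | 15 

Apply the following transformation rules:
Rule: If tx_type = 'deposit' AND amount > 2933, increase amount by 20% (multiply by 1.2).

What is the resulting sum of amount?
30205.8

Step 1: Find records where tx_type = 'deposit' AND amount > 2933
Step 2: 1 records match, summing to 4379
Step 3: After multiplier: 4379 × 1.2 = 5254.8
Step 4: Unaffected records sum: 24951
Step 5: Final sum = 5254.8 + 24951 = 30205.8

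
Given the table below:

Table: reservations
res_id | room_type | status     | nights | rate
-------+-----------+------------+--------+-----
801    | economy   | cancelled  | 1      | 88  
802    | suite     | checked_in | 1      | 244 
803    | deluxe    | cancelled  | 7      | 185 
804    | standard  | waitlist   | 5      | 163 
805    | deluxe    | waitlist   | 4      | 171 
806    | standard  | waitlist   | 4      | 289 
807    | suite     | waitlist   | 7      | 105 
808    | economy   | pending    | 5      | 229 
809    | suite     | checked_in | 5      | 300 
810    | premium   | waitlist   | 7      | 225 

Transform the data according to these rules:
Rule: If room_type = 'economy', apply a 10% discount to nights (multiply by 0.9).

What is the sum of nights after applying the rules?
45.4

Step 1: Records with room_type = 'economy' have total nights = 6
Step 2: Apply multiplier: 6 × 0.9 = 5.4
Step 3: Other records total: 40
Step 4: Final sum = 5.4 + 40 = 45.4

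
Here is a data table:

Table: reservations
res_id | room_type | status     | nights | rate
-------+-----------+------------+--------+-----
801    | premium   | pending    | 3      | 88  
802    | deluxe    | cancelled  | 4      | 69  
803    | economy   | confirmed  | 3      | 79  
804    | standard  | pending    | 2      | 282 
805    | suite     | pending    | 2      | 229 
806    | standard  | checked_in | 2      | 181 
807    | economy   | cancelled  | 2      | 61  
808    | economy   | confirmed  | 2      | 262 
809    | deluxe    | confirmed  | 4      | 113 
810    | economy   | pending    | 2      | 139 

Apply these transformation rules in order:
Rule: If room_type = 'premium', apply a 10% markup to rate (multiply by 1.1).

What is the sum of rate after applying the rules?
1511.8

Step 1: Records with room_type = 'premium' have total rate = 88
Step 2: Apply multiplier: 88 × 1.1 = 96.8
Step 3: Other records total: 1415
Step 4: Final sum = 96.8 + 1415 = 1511.8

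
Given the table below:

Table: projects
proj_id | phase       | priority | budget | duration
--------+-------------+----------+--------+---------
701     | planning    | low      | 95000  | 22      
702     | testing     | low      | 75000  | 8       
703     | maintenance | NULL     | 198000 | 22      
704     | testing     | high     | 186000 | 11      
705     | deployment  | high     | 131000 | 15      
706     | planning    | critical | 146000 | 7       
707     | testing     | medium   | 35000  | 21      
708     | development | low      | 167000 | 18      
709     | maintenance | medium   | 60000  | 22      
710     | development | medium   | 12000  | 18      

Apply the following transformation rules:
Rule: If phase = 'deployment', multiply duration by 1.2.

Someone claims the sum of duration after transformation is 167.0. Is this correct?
Yes, the result is correct.

Step 1: Calculate the correct sum after transformation
Step 2: Apply multiplier 1.2 to records where phase = 'deployment'
Step 3: Correct result = 167.0
Step 4: Claimed result = 167.0
Step 5: 167.0 = 167.0 ✓
Conclusion: The claimed result is correct.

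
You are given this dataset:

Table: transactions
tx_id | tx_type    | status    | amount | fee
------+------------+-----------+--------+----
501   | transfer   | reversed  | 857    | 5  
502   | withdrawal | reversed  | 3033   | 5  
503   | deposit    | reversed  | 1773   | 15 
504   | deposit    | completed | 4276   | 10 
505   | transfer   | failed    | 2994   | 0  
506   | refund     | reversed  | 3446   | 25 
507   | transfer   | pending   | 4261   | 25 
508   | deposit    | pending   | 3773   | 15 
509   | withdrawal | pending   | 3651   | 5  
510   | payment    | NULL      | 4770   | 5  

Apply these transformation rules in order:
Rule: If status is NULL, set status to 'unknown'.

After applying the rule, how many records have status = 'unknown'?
1

Step 1: Count records where status IS NULL
Step 2: Found 1 records with NULL status
Step 3: These records will have status set to 'unknown'
Step 4: Records already having status = 'unknown': 0
Step 5: Answer: 1 + 0 = 1 records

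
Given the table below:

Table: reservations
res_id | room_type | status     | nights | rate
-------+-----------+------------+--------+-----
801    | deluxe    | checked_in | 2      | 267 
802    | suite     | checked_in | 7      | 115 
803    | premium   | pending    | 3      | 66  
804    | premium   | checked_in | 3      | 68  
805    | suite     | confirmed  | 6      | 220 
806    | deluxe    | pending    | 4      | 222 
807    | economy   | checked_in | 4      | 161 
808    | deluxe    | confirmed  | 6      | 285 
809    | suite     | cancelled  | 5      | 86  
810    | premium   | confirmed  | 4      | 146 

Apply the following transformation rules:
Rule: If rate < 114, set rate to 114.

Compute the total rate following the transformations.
1758

Step 1: 3 records have rate < 114
Step 2: These records originally summed to 220
Step 3: After setting to minimum: 3 × 114 = 342
Step 4: Unaffected records sum: 1416
Step 5: Final sum = 342 + 1416 = 1758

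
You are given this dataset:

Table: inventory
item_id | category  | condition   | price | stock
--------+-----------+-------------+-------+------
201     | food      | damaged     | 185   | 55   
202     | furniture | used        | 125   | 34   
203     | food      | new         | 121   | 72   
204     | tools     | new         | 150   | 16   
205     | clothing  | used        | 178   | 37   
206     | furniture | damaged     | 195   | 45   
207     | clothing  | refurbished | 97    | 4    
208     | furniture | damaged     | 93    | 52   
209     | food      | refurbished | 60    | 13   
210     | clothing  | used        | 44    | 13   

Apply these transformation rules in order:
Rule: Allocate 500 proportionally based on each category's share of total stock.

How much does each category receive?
clothing: 79.18, food: 205.28, furniture: 192.08, tools: 23.46

Step 1: Calculate total stock = 341
Step 2: Calculate each category's proportion:
  clothing: 54/341 = 15.84% → 79.18
  food: 140/341 = 41.06% → 205.28
  furniture: 131/341 = 38.42% → 192.08
  tools: 16/341 = 4.69% → 23.46
Step 3: Verify: sum of allocations ≈ 500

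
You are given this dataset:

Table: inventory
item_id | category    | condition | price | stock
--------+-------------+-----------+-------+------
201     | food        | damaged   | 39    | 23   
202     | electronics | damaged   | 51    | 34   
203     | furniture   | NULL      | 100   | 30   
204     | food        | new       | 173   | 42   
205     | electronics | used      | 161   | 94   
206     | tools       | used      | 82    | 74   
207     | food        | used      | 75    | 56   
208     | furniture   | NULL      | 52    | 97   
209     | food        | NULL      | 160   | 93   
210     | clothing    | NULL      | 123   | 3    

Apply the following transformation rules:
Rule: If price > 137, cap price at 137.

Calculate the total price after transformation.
933

Step 1: 3 records have price > 137
Step 2: These records originally summed to 494
Step 3: After capping: 3 × 137 = 411
Step 4: Unaffected records sum: 522
Step 5: Final sum = 411 + 522 = 933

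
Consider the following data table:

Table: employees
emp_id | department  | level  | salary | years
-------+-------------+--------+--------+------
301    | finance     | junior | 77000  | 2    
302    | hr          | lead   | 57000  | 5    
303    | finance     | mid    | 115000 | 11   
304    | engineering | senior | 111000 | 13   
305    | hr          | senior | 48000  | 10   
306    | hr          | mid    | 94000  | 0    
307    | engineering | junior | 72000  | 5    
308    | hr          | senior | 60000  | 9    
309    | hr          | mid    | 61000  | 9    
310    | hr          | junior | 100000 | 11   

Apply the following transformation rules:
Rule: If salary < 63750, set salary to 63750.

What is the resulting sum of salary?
824000

Step 1: 4 records have salary < 63750
Step 2: These records originally summed to 226000
Step 3: After setting to minimum: 4 × 63750 = 255000
Step 4: Unaffected records sum: 569000
Step 5: Final sum = 255000 + 569000 = 824000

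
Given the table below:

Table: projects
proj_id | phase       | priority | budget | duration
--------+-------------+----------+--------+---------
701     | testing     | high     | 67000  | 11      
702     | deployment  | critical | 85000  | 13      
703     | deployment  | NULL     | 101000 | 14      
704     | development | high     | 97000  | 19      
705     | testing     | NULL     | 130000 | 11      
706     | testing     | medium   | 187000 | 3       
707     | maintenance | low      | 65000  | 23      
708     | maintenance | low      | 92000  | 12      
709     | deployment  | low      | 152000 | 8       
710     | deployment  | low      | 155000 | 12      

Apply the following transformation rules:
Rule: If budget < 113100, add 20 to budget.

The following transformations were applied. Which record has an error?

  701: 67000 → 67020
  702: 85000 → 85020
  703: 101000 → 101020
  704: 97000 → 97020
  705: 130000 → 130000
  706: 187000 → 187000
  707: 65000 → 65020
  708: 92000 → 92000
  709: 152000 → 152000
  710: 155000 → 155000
Record 708 has an error. The correct transformed value should be 92020, not 92000.

Step 1: Check each record against the rule
Step 2: Record 708 has budget = 92000
Step 3: Since 92000 < 113100, the bonus should have been applied
Step 4: Correct value = 92020, but claimed value = 92000
Conclusion: Record 708 has the error.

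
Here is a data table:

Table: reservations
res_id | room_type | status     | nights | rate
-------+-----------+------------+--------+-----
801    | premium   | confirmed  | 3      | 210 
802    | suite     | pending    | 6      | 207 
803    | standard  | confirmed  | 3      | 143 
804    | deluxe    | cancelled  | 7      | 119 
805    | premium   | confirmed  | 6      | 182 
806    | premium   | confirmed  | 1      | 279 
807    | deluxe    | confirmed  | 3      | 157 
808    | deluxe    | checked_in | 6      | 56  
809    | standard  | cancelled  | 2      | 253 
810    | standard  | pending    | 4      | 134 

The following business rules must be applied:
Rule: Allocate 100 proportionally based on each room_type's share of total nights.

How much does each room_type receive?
deluxe: 39.02, premium: 24.39, standard: 21.95, suite: 14.63

Step 1: Calculate total nights = 41
Step 2: Calculate each room_type's proportion:
  deluxe: 16/41 = 39.02% → 39.02
  premium: 10/41 = 24.39% → 24.39
  standard: 9/41 = 21.95% → 21.95
  suite: 6/41 = 14.63% → 14.63
Step 3: Verify: sum of allocations ≈ 100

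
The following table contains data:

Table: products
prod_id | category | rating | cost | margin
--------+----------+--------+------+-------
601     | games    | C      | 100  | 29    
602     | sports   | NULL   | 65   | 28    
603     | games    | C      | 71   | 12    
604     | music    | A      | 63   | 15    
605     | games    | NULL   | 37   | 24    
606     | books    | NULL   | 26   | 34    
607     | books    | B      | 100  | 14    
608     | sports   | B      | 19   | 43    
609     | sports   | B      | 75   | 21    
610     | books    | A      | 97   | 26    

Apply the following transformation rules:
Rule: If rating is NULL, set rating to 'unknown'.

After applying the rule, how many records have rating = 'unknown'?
3

Step 1: Count records where rating IS NULL
Step 2: Found 3 records with NULL rating
Step 3: These records will have rating set to 'unknown'
Step 4: Records already having rating = 'unknown': 0
Step 5: Answer: 3 + 0 = 3 records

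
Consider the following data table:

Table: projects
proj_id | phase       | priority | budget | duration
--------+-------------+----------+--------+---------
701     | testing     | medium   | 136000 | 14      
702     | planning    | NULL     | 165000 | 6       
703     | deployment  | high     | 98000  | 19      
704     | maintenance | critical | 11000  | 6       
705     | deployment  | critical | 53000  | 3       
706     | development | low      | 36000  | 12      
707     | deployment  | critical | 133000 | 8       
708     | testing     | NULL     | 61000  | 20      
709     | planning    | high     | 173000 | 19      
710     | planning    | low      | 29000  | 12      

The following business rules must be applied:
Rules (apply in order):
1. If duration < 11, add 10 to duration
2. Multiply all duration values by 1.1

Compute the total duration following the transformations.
174.9

Step 1: Apply Rule 1 - Add 10 to records with duration < 11
  - 4 records affected: 23 + (4 × 10) = 63
  - Unaffected records: 96
  - Sum after Rule 1: 159
Step 2: Apply Rule 2 - Multiply all by 1.1
  - 159 × 1.1 = 174.9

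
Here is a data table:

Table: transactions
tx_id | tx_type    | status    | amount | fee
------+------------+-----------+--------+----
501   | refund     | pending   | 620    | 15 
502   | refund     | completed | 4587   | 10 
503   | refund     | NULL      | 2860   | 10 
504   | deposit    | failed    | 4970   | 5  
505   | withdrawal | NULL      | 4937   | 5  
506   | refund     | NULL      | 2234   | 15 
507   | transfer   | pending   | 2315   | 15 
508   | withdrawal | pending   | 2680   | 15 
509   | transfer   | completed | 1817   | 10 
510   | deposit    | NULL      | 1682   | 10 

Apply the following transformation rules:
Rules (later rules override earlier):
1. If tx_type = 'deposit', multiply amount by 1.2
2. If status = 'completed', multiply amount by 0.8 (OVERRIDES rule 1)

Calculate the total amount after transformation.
28751.6

Step 1: Rule 2 takes priority for records with status = 'completed'
  - 2 records: 6404 × 0.8 = 5123.2
Step 2: Rule 1 applies to remaining records with tx_type = 'deposit'
  - 2 records: 6652 × 1.2 = 7982.4
Step 3: Other records unchanged: 15646
Step 4: Final sum = 5123.2 + 7982.4 + 15646 = 28751.6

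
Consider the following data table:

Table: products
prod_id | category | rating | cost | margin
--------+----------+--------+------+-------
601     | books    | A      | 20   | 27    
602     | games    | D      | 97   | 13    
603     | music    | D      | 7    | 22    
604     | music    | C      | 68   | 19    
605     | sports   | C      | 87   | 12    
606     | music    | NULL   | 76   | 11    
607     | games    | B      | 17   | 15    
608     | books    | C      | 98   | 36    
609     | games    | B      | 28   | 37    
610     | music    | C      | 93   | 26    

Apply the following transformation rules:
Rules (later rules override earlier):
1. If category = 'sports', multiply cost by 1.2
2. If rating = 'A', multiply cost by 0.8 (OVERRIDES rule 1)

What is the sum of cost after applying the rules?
604.4

Step 1: Rule 2 takes priority for records with rating = 'A'
  - 1 records: 20 × 0.8 = 16.0
Step 2: Rule 1 applies to remaining records with category = 'sports'
  - 1 records: 87 × 1.2 = 104.4
Step 3: Other records unchanged: 484
Step 4: Final sum = 16.0 + 104.4 + 484 = 604.4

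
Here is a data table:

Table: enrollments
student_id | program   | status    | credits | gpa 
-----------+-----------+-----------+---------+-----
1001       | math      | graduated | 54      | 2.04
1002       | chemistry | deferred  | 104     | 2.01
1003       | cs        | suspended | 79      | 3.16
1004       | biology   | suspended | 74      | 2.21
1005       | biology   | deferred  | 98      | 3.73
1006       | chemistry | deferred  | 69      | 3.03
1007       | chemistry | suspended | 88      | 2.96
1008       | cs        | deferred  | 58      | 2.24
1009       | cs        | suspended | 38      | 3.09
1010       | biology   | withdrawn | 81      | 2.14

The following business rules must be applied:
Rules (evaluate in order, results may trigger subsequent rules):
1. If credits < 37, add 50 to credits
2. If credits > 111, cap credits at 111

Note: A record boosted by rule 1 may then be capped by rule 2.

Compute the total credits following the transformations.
743

Step 1: Apply rule 1 to records with credits < 37
  - 0 records get bonus of 50
  - Of these, 0 records then exceed 111 and get capped
Step 2: Apply rule 2 to records with credits > 111
  - 0 records (original) are capped
Step 3: Calculate final sum = 743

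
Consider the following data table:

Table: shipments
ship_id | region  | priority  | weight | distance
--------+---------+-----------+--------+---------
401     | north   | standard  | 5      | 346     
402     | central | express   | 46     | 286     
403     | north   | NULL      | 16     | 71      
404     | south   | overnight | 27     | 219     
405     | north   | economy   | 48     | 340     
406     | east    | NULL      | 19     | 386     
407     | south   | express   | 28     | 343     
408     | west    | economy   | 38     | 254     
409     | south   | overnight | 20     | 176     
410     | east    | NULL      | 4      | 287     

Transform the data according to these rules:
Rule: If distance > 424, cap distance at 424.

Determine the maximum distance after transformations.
386

Step 1: Original maximum distance = 386
Step 2: Check cap of 424 against maximum
Step 3: No records exceed the cap (max 386 <= cap 424), so no capping applies
Step 4: Maximum after transformation = 386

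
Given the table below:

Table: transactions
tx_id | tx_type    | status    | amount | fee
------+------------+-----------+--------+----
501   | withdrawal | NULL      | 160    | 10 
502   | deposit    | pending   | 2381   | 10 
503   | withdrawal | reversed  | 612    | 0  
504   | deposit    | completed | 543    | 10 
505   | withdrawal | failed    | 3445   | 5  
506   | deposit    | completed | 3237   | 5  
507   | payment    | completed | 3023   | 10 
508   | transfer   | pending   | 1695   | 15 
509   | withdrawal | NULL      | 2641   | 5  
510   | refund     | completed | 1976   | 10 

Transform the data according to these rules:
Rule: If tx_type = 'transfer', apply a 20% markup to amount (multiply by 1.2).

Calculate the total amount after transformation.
20052.0

Step 1: Records with tx_type = 'transfer' have total amount = 1695
Step 2: Apply multiplier: 1695 × 1.2 = 2034.0
Step 3: Other records total: 18018
Step 4: Final sum = 2034.0 + 18018 = 20052.0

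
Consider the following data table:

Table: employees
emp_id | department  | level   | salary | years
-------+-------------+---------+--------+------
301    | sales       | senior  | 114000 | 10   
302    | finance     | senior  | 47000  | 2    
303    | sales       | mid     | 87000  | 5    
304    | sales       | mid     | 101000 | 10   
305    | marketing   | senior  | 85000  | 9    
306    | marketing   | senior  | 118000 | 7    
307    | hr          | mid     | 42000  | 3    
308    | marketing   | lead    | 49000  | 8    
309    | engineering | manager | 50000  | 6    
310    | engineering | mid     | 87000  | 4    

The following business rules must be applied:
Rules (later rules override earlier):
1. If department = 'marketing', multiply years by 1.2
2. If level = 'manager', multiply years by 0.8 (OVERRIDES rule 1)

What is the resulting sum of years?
67.6

Step 1: Rule 2 takes priority for records with level = 'manager'
  - 1 records: 6 × 0.8 = 4.8
Step 2: Rule 1 applies to remaining records with department = 'marketing'
  - 3 records: 24 × 1.2 = 28.8
Step 3: Other records unchanged: 34
Step 4: Final sum = 4.8 + 28.8 + 34 = 67.6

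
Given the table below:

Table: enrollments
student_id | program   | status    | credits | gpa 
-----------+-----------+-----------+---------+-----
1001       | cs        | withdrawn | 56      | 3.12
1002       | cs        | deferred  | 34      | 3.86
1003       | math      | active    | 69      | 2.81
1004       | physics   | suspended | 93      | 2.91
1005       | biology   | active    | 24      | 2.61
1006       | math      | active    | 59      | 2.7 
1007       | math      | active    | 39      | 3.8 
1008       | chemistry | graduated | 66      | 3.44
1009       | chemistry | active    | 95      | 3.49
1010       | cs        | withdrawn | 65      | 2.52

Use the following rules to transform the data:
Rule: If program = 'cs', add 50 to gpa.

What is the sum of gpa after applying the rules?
181.26

Step 1: Count records where program = 'cs': 3
Step 2: Total bonus added: 3 × 50 = 150
Step 3: Original sum of gpa: 31.26
Step 4: Final sum = 31.26 + 150 = 181.26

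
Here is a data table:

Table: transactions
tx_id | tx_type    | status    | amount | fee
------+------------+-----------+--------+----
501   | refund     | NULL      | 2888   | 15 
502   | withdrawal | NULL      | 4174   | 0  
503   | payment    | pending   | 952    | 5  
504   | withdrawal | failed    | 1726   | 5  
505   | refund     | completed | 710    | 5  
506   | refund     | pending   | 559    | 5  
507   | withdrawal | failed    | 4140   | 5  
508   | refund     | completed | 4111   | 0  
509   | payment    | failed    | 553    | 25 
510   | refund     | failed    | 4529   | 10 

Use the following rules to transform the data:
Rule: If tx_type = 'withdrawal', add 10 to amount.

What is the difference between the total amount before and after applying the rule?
30

Step 1: Original sum of amount = 24342
Step 2: 3 records have tx_type = 'withdrawal'
Step 3: Each affected record changes by 10
Step 4: Total change = 3 × 10 = 30
Step 5: New sum = 24342 + 30 = 24372
Step 6: Difference = |24372 - 24342| = 30
        (Sum increased by 30)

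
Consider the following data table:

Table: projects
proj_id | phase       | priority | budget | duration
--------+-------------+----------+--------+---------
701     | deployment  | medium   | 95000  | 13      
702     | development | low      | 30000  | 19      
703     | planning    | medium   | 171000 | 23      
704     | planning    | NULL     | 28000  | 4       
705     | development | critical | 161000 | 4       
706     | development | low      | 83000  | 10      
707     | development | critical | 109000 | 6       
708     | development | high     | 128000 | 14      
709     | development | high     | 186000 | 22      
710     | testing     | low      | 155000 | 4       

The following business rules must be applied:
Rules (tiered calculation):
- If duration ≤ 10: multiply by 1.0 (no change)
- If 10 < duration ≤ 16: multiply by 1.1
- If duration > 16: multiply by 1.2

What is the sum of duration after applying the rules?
134.5

Step 1: Tier 1 (duration ≤ 10): 5 records, sum = 28 × 1.0 = 28.0
Step 2: Tier 2 (10 < duration ≤ 16): 2 records, sum = 27 × 1.1 = 29.7
Step 3: Tier 3 (duration > 16): 3 records, sum = 64 × 1.2 = 76.8
Step 4: Final sum = 28.0 + 29.7 + 76.8 = 134.5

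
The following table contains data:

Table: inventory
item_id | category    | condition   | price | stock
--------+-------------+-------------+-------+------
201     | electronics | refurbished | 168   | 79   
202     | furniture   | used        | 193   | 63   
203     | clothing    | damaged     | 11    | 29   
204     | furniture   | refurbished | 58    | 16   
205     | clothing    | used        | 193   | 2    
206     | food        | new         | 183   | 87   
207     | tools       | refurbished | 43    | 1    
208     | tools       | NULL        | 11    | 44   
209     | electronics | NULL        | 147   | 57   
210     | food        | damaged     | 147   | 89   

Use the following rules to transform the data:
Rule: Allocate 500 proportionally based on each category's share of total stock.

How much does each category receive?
clothing: 33.19, electronics: 145.61, food: 188.44, furniture: 84.58, tools: 48.18

Step 1: Calculate total stock = 467
Step 2: Calculate each category's proportion:
  clothing: 31/467 = 6.64% → 33.19
  electronics: 136/467 = 29.12% → 145.61
  food: 176/467 = 37.69% → 188.44
  furniture: 79/467 = 16.92% → 84.58
  tools: 45/467 = 9.64% → 48.18
Step 3: Verify: sum of allocations ≈ 500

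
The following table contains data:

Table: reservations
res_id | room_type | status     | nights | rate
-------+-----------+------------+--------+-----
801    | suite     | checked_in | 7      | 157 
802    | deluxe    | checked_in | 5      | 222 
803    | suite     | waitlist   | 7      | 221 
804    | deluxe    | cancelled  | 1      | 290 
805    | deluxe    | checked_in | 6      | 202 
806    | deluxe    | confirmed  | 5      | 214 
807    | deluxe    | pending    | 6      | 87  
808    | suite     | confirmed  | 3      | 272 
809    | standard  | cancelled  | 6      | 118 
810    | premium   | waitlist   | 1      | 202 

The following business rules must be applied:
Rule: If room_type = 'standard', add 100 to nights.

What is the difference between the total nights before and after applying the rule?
100

Step 1: Original sum of nights = 47
Step 2: 1 records have room_type = 'standard'
Step 3: Each affected record changes by 100
Step 4: Total change = 1 × 100 = 100
Step 5: New sum = 47 + 100 = 147
Step 6: Difference = |147 - 47| = 100
        (Sum increased by 100)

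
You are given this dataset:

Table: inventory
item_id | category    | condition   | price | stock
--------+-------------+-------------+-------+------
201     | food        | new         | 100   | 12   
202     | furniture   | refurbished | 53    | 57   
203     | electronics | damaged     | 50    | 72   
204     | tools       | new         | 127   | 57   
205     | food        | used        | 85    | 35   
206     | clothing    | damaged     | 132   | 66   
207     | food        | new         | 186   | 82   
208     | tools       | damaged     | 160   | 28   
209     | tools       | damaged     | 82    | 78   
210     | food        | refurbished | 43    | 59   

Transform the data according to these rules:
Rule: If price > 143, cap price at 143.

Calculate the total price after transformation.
958

Step 1: 2 records have price > 143
Step 2: These records originally summed to 346
Step 3: After capping: 2 × 143 = 286
Step 4: Unaffected records sum: 672
Step 5: Final sum = 286 + 672 = 958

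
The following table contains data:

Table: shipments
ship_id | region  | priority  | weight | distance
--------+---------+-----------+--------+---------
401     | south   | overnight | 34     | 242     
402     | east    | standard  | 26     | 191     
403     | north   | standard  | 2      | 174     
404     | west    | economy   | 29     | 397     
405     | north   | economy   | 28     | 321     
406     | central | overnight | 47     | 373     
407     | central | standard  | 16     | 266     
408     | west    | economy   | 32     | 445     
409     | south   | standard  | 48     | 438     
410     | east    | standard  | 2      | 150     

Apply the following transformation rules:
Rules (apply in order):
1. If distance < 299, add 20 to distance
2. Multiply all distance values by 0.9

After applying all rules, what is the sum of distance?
2787.3

Step 1: Apply Rule 1 - Add 20 to records with distance < 299
  - 5 records affected: 1023 + (5 × 20) = 1123
  - Unaffected records: 1974
  - Sum after Rule 1: 3097
Step 2: Apply Rule 2 - Multiply all by 0.9
  - 3097 × 0.9 = 2787.3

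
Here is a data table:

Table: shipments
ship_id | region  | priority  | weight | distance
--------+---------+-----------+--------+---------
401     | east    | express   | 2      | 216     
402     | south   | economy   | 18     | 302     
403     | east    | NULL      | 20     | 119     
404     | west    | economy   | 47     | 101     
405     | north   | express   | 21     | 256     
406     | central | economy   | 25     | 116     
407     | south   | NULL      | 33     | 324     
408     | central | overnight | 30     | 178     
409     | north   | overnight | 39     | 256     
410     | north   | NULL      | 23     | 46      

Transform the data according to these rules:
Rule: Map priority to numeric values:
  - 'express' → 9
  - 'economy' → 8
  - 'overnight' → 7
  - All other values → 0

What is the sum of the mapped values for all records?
56

Step 1: Apply mapping to each record
Step 2: Count by status:
  'express': 2 records × 9 = 18
  'economy': 3 records × 8 = 24
  'overnight': 2 records × 7 = 14
Step 3: Sum all mapped values = 56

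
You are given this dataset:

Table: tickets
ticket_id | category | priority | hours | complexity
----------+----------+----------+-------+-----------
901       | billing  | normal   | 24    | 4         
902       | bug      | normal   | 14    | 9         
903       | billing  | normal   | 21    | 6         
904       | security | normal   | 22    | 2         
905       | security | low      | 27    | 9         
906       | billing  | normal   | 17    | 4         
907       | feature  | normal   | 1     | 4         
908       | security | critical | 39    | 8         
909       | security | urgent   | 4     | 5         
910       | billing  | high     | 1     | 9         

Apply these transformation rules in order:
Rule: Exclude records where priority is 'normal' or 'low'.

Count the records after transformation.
3

Step 1: Count records to exclude
  - 6 (normal) + 1 (low) = 7 records
Step 2: Total records: 10
Step 3: Remaining = 10 - 7 = 3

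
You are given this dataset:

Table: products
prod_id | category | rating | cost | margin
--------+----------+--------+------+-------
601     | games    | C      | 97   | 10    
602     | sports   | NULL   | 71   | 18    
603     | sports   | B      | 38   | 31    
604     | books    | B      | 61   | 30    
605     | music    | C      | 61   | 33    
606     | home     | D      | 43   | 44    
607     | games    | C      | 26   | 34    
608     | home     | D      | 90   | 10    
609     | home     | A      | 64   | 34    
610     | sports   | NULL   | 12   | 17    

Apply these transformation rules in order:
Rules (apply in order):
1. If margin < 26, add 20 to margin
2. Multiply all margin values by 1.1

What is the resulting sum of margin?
375.1

Step 1: Apply Rule 1 - Add 20 to records with margin < 26
  - 4 records affected: 55 + (4 × 20) = 135
  - Unaffected records: 206
  - Sum after Rule 1: 341
Step 2: Apply Rule 2 - Multiply all by 1.1
  - 341 × 1.1 = 375.1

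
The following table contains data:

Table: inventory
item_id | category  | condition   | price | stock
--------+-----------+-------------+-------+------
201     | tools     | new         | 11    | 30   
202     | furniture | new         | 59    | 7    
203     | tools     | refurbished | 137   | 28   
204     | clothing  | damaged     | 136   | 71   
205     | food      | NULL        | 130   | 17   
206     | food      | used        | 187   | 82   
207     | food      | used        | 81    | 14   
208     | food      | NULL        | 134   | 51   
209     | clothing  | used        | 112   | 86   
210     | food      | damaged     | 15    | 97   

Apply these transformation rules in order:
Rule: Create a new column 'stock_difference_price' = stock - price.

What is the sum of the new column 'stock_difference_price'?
-519

Step 1: For each record, compute stock - price
Example calculations:
  30 - 11 = 19
  7 - 59 = -52
  28 - 137 = -109
  ...
Step 2: Sum all derived values
Step 3: Total = -519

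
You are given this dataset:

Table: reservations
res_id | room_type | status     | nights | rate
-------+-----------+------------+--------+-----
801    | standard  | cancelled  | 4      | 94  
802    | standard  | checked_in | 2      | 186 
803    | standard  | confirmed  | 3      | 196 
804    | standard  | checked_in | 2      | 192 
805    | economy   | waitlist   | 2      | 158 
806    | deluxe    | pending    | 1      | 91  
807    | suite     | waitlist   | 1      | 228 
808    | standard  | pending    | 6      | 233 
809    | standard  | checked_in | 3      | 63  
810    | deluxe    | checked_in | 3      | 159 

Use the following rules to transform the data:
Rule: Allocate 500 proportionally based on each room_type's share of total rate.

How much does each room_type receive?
deluxe: 78.12, economy: 49.38, standard: 301.25, suite: 71.25

Step 1: Calculate total rate = 1600
Step 2: Calculate each room_type's proportion:
  deluxe: 250/1600 = 15.62% → 78.12
  economy: 158/1600 = 9.88% → 49.38
  standard: 964/1600 = 60.25% → 301.25
  suite: 228/1600 = 14.25% → 71.25
Step 3: Verify: sum of allocations ≈ 500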